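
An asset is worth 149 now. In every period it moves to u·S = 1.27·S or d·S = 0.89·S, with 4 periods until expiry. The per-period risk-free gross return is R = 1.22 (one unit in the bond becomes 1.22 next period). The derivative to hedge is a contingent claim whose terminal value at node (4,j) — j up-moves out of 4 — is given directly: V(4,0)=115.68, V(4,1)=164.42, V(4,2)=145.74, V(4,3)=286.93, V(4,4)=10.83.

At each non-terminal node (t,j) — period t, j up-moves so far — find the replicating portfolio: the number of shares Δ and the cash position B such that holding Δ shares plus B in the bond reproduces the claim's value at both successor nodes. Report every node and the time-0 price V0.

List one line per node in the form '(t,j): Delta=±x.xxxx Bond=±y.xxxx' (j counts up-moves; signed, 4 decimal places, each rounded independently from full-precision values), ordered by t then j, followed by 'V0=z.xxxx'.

No-arbitrage ⇒ martingale measure with p* = (R−d)/(u−d) = 0.8684.
At expiry t=4: V(4,0)=115.6800, V(4,1)=164.4200, V(4,2)=145.7400, V(4,3)=286.9300, V(4,4)=10.8300
  t=3,j=0: stock 105.0404 → up 133.4013 (V=164.4200), down 93.4859 (V=115.6800). Price 129.5138; hedge Δ=1.2211, bond B=1.2506.
  t=3,j=1: stock 149.8891 → up 190.3591 (V=145.7400), down 133.4013 (V=164.4200). Price 121.4737; hedge Δ=-0.3280, bond B=170.6316.
  t=3,j=2: stock 213.8867 → up 271.6361 (V=286.9300), down 190.3591 (V=145.7400). Price 219.9610; hedge Δ=1.7371, bond B=-151.5917.
  t=3,j=3: stock 305.2091 → up 387.6155 (V=10.8300), down 271.6361 (V=286.9300). Price 38.6549; hedge Δ=-2.3806, bond B=765.2338.
  t=2,j=0: stock 118.0229 → up 149.8891 (V=121.4737), down 105.0404 (V=129.5138). Price 100.4357; hedge Δ=-0.1793, bond B=121.5939.
  t=2,j=1: stock 168.4147 → up 213.8867 (V=219.9610), down 149.8891 (V=121.4737). Price 169.6739; hedge Δ=1.5389, bond B=-89.5032.
  t=2,j=2: stock 240.3221 → up 305.2091 (V=38.6549), down 213.8867 (V=219.9610). Price 51.2385; hedge Δ=-1.9853, bond B=528.3597.
  t=1,j=0: stock 132.6100 → up 168.4147 (V=169.6739), down 118.0229 (V=100.4357). Price 131.6095; hedge Δ=1.3740, bond B=-50.5961.
  t=1,j=1: stock 189.2300 → up 240.3221 (V=51.2385), down 168.4147 (V=169.6739). Price 54.7722; hedge Δ=-1.6471, bond B=366.4443.
  t=0,j=0: stock 149.0000 → up 189.2300 (V=54.7722), down 132.6100 (V=131.6095). Price 53.1823; hedge Δ=-1.3571, bond B=255.3857.
Each (Δ,B) replicates both successor values, so the strategy is self-financing and V0 is arbitrage-free.

(0,0): Delta=-1.3571 Bond=255.3857
(1,0): Delta=1.3740 Bond=-50.5961
(1,1): Delta=-1.6471 Bond=366.4443
(2,0): Delta=-0.1793 Bond=121.5939
(2,1): Delta=1.5389 Bond=-89.5032
(2,2): Delta=-1.9853 Bond=528.3597
(3,0): Delta=1.2211 Bond=1.2506
(3,1): Delta=-0.3280 Bond=170.6316
(3,2): Delta=1.7371 Bond=-151.5917
(3,3): Delta=-2.3806 Bond=765.2338
V0=53.1823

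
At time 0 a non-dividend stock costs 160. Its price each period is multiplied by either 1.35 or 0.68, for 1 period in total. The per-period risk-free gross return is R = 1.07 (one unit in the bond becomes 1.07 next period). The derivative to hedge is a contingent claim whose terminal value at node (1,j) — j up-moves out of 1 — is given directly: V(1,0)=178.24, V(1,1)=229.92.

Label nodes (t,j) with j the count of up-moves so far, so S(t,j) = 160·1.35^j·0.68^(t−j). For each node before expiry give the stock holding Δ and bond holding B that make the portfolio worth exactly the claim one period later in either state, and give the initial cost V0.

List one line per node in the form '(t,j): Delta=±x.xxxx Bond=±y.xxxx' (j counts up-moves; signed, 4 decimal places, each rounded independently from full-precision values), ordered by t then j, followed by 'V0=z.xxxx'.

Risk-neutral probability p* = (R−d)/(u−d) = (1.07−0.68)/(1.35−0.68) = 0.5821.
Terminal payoffs: V(1,0)=178.2400, V(1,1)=229.9200
Node (0,0) S=160.0000: V=(p*·229.9200+(1−p*)·178.2400)/1.07=194.6938; Δ=(229.9200−178.2400)/(216.0000−108.8000)=0.4821; B=V−Δ·S=117.5595
Check: Δ(0,0)·S0 + B(0,0) = 194.6938 = V0.

(0,0): Delta=0.4821 Bond=117.5595
V0=194.6938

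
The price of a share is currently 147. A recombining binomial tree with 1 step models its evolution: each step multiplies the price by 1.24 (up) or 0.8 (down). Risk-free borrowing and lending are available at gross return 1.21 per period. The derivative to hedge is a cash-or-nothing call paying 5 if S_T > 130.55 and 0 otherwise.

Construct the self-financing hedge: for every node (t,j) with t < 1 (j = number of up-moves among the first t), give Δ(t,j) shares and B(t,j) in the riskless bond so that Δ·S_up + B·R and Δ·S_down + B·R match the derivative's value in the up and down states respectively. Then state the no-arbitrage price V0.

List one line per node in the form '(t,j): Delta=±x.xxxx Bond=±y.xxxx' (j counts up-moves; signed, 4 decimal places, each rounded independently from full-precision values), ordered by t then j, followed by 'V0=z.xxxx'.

(0,0): Delta=0.0773 Bond=-7.5131
V0=3.8505

Risk-neutral probability p* = (R−d)/(u−d) = (1.21−0.8)/(1.24−0.8) = 0.9318.
Payoff layer (t=1): V(1,0)=0.0000, V(1,1)=5.0000
(0,0): S=147.0000. Δ = (V_up−V_dn)/(S_up−S_dn) = (5.0000−0.0000)/(182.2800−117.6000) = 0.0773. V = [p*·5.0000 + (1−p*)·0.0000]/1.21 = 3.8505. B = V − Δ·S = -7.5131.
The time-0 hedge costs 3.8505, which is the no-arbitrage price.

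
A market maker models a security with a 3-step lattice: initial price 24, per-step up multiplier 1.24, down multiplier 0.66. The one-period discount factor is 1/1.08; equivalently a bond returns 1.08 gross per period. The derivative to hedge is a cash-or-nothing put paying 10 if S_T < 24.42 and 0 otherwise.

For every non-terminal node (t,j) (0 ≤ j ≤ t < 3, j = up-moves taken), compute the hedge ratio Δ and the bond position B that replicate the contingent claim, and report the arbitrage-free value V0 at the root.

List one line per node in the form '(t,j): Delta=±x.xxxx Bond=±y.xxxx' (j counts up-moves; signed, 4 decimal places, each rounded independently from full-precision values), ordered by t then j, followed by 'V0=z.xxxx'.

Risk-neutral probability p* = (R−d)/(u−d) = (1.08−0.66)/(1.24−0.66) = 0.7241.
At expiry t=3: V(3,0)=10.0000, V(3,1)=10.0000, V(3,2)=10.0000, V(3,3)=0.0000
(2,0): S=10.4544. Δ = (V_up−V_dn)/(S_up−S_dn) = (10.0000−10.0000)/(12.9635−6.8999) = 0.0000. V = [p*·10.0000 + (1−p*)·10.0000]/1.08 = 9.2593. B = V − Δ·S = 9.2593.
(2,1): S=19.6416. Δ = (V_up−V_dn)/(S_up−S_dn) = (10.0000−10.0000)/(24.3556−12.9635) = 0.0000. V = [p*·10.0000 + (1−p*)·10.0000]/1.08 = 9.2593. B = V − Δ·S = 9.2593.
(2,2): S=36.9024. Δ = (V_up−V_dn)/(S_up−S_dn) = (0.0000−10.0000)/(45.7590−24.3556) = -0.4672. V = [p*·0.0000 + (1−p*)·10.0000]/1.08 = 2.5543. B = V − Δ·S = 19.7957.
(1,0): S=15.8400. Δ = (V_up−V_dn)/(S_up−S_dn) = (9.2593−9.2593)/(19.6416−10.4544) = 0.0000. V = [p*·9.2593 + (1−p*)·9.2593]/1.08 = 8.5734. B = V − Δ·S = 8.5734.
(1,1): S=29.7600. Δ = (V_up−V_dn)/(S_up−S_dn) = (2.5543−9.2593)/(36.9024−19.6416) = -0.3885. V = [p*·2.5543 + (1−p*)·9.2593]/1.08 = 4.0777. B = V − Δ·S = 15.6380.
(0,0): S=24.0000. Δ = (V_up−V_dn)/(S_up−S_dn) = (4.0777−8.5734)/(29.7600−15.8400) = -0.3230. V = [p*·4.0777 + (1−p*)·8.5734]/1.08 = 4.9240. B = V − Δ·S = 12.6751.
Each (Δ,B) replicates both successor values, so the strategy is self-financing and V0 is arbitrage-free.

(0,0): Delta=-0.3230 Bond=12.6751
(1,0): Delta=0.0000 Bond=8.5734
(1,1): Delta=-0.3885 Bond=15.6380
(2,0): Delta=0.0000 Bond=9.2593
(2,1): Delta=0.0000 Bond=9.2593
(2,2): Delta=-0.4672 Bond=19.7957
V0=4.9240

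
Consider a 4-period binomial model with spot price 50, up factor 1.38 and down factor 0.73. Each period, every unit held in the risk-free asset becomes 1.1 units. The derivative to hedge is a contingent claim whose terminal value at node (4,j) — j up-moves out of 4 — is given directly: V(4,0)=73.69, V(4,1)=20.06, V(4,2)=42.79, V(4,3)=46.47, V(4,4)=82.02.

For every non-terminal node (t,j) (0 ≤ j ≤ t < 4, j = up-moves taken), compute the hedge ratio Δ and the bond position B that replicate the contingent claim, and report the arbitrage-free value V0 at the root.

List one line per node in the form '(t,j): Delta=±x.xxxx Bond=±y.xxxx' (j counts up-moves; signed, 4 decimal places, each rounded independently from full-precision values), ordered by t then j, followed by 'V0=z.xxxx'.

No-arbitrage ⇒ martingale measure with p* = (R−d)/(u−d) = 0.5692.
At expiry t=4: V(4,0)=73.6900, V(4,1)=20.0600, V(4,2)=42.7900, V(4,3)=46.4700, V(4,4)=82.0200
(3,0): S=19.4508. Δ = (V_up−V_dn)/(S_up−S_dn) = (20.0600−73.6900)/(26.8422−14.1991) = -4.2419. V = [p*·20.0600 + (1−p*)·73.6900]/1.1 = 39.2383. B = V − Δ·S = 121.7460.
(3,1): S=36.7701. Δ = (V_up−V_dn)/(S_up−S_dn) = (42.7900−20.0600)/(50.7427−26.8422) = 0.9510. V = [p*·42.7900 + (1−p*)·20.0600]/1.1 = 29.9987. B = V − Δ·S = -4.9705.
(3,2): S=69.5106. Δ = (V_up−V_dn)/(S_up−S_dn) = (46.4700−42.7900)/(95.9246−50.7427) = 0.0814. V = [p*·46.4700 + (1−p*)·42.7900]/1.1 = 40.8043. B = V − Δ·S = 35.1428.
(3,3): S=131.4036. Δ = (V_up−V_dn)/(S_up−S_dn) = (82.0200−46.4700)/(181.3370−95.9246) = 0.4162. V = [p*·82.0200 + (1−p*)·46.4700]/1.1 = 60.6420. B = V − Δ·S = 5.9497.
(2,0): S=26.6450. Δ = (V_up−V_dn)/(S_up−S_dn) = (29.9987−39.2383)/(36.7701−19.4508) = -0.5335. V = [p*·29.9987 + (1−p*)·39.2383]/1.1 = 30.8899. B = V − Δ·S = 45.1046.
(2,1): S=50.3700. Δ = (V_up−V_dn)/(S_up−S_dn) = (40.8043−29.9987)/(69.5106−36.7701) = 0.3300. V = [p*·40.8043 + (1−p*)·29.9987]/1.1 = 32.8633. B = V − Δ·S = 16.2393.
(2,2): S=95.2200. Δ = (V_up−V_dn)/(S_up−S_dn) = (60.6420−40.8043)/(131.4036−69.5106) = 0.3205. V = [p*·60.6420 + (1−p*)·40.8043]/1.1 = 47.3605. B = V − Δ·S = 16.8411.
(1,0): S=36.5000. Δ = (V_up−V_dn)/(S_up−S_dn) = (32.8633−30.8899)/(50.3700−26.6450) = 0.0832. V = [p*·32.8633 + (1−p*)·30.8899]/1.1 = 29.1029. B = V − Δ·S = 26.0669.
(1,1): S=69.0000. Δ = (V_up−V_dn)/(S_up−S_dn) = (47.3605−32.8633)/(95.2200−50.3700) = 0.3232. V = [p*·47.3605 + (1−p*)·32.8633]/1.1 = 37.3778. B = V − Δ·S = 15.0744.
(0,0): S=50.0000. Δ = (V_up−V_dn)/(S_up−S_dn) = (37.3778−29.1029)/(69.0000−36.5000) = 0.2546. V = [p*·37.3778 + (1−p*)·29.1029]/1.1 = 30.7393. B = V − Δ·S = 18.0088.
The time-0 hedge costs 30.7393, which is the no-arbitrage price.

(0,0): Delta=0.2546 Bond=18.0088
(1,0): Delta=0.0832 Bond=26.0669
(1,1): Delta=0.3232 Bond=15.0744
(2,0): Delta=-0.5335 Bond=45.1046
(2,1): Delta=0.3300 Bond=16.2393
(2,2): Delta=0.3205 Bond=16.8411
(3,0): Delta=-4.2419 Bond=121.7460
(3,1): Delta=0.9510 Bond=-4.9705
(3,2): Delta=0.0814 Bond=35.1428
(3,3): Delta=0.4162 Bond=5.9497
V0=30.7393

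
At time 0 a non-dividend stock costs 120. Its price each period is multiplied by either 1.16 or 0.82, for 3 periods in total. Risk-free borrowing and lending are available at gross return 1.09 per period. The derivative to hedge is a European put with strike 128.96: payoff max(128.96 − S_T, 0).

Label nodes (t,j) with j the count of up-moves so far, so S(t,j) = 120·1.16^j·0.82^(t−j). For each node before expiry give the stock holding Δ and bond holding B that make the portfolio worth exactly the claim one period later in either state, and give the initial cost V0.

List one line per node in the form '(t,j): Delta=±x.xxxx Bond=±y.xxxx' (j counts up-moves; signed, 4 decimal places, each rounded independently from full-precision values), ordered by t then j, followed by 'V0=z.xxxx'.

Under the risk-neutral measure, an up-move has probability p* = (R−d)/(u−d) = 0.7941 and values discount at R = 1.09.
Terminal values V(3,·): V(3,0)=62.7958, V(3,1)=35.3619, V(3,2)=0.0000, V(3,3)=0.0000
(2,0): S=80.6880. Δ = (V_up−V_dn)/(S_up−S_dn) = (35.3619−62.7958)/(93.5981−66.1642) = -1.0000. V = [p*·35.3619 + (1−p*)·62.7958]/1.09 = 37.6239. B = V − Δ·S = 118.3119.
(2,1): S=114.1440. Δ = (V_up−V_dn)/(S_up−S_dn) = (0.0000−35.3619)/(132.4070−93.5981) = -0.9112. V = [p*·0.0000 + (1−p*)·35.3619]/1.09 = 6.6793. B = V − Δ·S = 110.6849.
(2,2): S=161.4720. Δ = (V_up−V_dn)/(S_up−S_dn) = (0.0000−0.0000)/(187.3075−132.4070) = 0.0000. V = [p*·0.0000 + (1−p*)·0.0000]/1.09 = 0.0000. B = V − Δ·S = 0.0000.
(1,0): S=98.4000. Δ = (V_up−V_dn)/(S_up−S_dn) = (6.6793−37.6239)/(114.1440−80.6880) = -0.9249. V = [p*·6.6793 + (1−p*)·37.6239]/1.09 = 11.9727. B = V − Δ·S = 102.9864.
(1,1): S=139.2000. Δ = (V_up−V_dn)/(S_up−S_dn) = (0.0000−6.6793)/(161.4720−114.1440) = -0.1411. V = [p*·0.0000 + (1−p*)·6.6793]/1.09 = 1.2616. B = V − Δ·S = 20.9065.
(0,0): S=120.0000. Δ = (V_up−V_dn)/(S_up−S_dn) = (1.2616−11.9727)/(139.2000−98.4000) = -0.2625. V = [p*·1.2616 + (1−p*)·11.9727]/1.09 = 3.1806. B = V − Δ·S = 34.6838.
Self-financing check: at every node Δ·S+B equals the discounted successor values.

(0,0): Delta=-0.2625 Bond=34.6838
(1,0): Delta=-0.9249 Bond=102.9864
(1,1): Delta=-0.1411 Bond=20.9065
(2,0): Delta=-1.0000 Bond=118.3119
(2,1): Delta=-0.9112 Bond=110.6849
(2,2): Delta=0.0000 Bond=0.0000
V0=3.1806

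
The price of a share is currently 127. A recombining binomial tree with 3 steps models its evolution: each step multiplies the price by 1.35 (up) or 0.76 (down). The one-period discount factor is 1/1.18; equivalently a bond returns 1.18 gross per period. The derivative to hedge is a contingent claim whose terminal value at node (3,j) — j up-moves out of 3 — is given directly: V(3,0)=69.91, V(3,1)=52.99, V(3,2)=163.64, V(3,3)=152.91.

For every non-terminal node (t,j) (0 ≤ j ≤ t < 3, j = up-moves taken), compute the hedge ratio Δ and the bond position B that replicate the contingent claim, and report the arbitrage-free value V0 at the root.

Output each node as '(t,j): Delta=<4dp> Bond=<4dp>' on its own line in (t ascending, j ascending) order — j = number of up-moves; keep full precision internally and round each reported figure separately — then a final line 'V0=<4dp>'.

(0,0): Delta=0.3695 Bond=37.0107
(1,0): Delta=1.0996 Bond=-26.8015
(1,1): Delta=0.2031 Bond=72.1979
(2,0): Delta=-0.3909 Bond=77.7163
(2,1): Delta=1.4393 Bond=-75.8832
(2,2): Delta=-0.0786 Bond=150.3913
V0=83.9355

The replicating-portfolio and risk-neutral prices coincide; use p* = (1.18−0.76)/(1.35−0.76) = 0.7119 for the latter.
Terminal values V(3,·): V(3,0)=69.9100, V(3,1)=52.9900, V(3,2)=163.6400, V(3,3)=152.9100
Node (2,0) S=73.3552: V=(p*·52.9900+(1−p*)·69.9100)/1.18=49.0384; Δ=(52.9900−69.9100)/(99.0295−55.7500)=-0.3909; B=V−Δ·S=77.7163
Node (2,1) S=130.3020: V=(p*·163.6400+(1−p*)·52.9900)/1.18=111.6591; Δ=(163.6400−52.9900)/(175.9077−99.0295)=1.4393; B=V−Δ·S=-75.8832
Node (2,2) S=231.4575: V=(p*·152.9100+(1−p*)·163.6400)/1.18=132.2048; Δ=(152.9100−163.6400)/(312.4676−175.9077)=-0.0786; B=V−Δ·S=150.3913
Node (1,0) S=96.5200: V=(p*·111.6591+(1−p*)·49.0384)/1.18=79.3355; Δ=(111.6591−49.0384)/(130.3020−73.3552)=1.0996; B=V−Δ·S=-26.8015
Node (1,1) S=171.4500: V=(p*·132.2048+(1−p*)·111.6591)/1.18=107.0211; Δ=(132.2048−111.6591)/(231.4575−130.3020)=0.2031; B=V−Δ·S=72.1979
Node (0,0) S=127.0000: V=(p*·107.0211+(1−p*)·79.3355)/1.18=83.9355; Δ=(107.0211−79.3355)/(171.4500−96.5200)=0.3695; B=V−Δ·S=37.0107
Root portfolio cost Δ·127+B reproduces V0=83.9355.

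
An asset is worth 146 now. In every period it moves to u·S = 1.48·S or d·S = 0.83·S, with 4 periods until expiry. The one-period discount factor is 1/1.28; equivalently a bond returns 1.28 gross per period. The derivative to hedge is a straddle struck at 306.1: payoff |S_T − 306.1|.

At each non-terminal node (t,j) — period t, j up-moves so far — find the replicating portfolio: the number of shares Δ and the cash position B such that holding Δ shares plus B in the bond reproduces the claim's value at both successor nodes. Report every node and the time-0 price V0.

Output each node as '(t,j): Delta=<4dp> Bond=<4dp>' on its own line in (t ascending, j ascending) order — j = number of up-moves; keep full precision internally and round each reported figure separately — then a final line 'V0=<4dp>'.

(0,0): Delta=0.4115 Bond=1.8464
(1,0): Delta=-0.3557 Bond=95.3326
(1,1): Delta=0.6027 Bond=-38.9563
(2,0): Delta=-1.0000 Bond=186.8286
(2,1): Delta=-0.1951 Bond=93.2245
(2,2): Delta=0.8016 Bond=-113.4590
(3,0): Delta=-1.0000 Bond=239.1406
(3,1): Delta=-1.0000 Bond=239.1406
(3,2): Delta=0.0055 Bond=66.0769
(3,3): Delta=1.0000 Bond=-239.1406
V0=61.9247

No-arbitrage ⇒ martingale measure with p* = (R−d)/(u−d) = 0.6923.
Terminal payoffs: V(4,0)=236.8109, V(4,1)=182.5483, V(4,2)=85.7909, V(4,3)=86.7404, V(4,4)=394.3864
  t=3,j=0: stock 83.4809 → up 123.5517 (V=182.5483), down 69.2891 (V=236.8109). Price 155.6597; hedge Δ=-1.0000, bond B=239.1406.
  t=3,j=1: stock 148.8575 → up 220.3091 (V=85.7909), down 123.5517 (V=182.5483). Price 90.2831; hedge Δ=-1.0000, bond B=239.1406.
  t=3,j=2: stock 265.4327 → up 392.8404 (V=86.7404), down 220.3091 (V=85.7909). Price 67.5377; hedge Δ=0.0055, bond B=66.0769.
  t=3,j=3: stock 473.3016 → up 700.4864 (V=394.3864), down 392.8404 (V=86.7404). Price 234.1610; hedge Δ=1.0000, bond B=-239.1406.
  t=2,j=0: stock 100.5794 → up 148.8575 (V=90.2831), down 83.4809 (V=155.6597). Price 86.2492; hedge Δ=-1.0000, bond B=186.8286.
  t=2,j=1: stock 179.3464 → up 265.4327 (V=67.5377), down 148.8575 (V=90.2831). Price 58.2315; hedge Δ=-0.1951, bond B=93.2245.
  t=2,j=2: stock 319.7984 → up 473.3016 (V=234.1610), down 265.4327 (V=67.5377). Price 142.8846; hedge Δ=0.8016, bond B=-113.4590.
  t=1,j=0: stock 121.1800 → up 179.3464 (V=58.2315), down 100.5794 (V=86.2492). Price 52.2284; hedge Δ=-0.3557, bond B=95.3326.
  t=1,j=1: stock 216.0800 → up 319.7984 (V=142.8846), down 179.3464 (V=58.2315). Price 91.2793; hedge Δ=0.6027, bond B=-38.9563.
  t=0,j=0: stock 146.0000 → up 216.0800 (V=91.2793), down 121.1800 (V=52.2284). Price 61.9247; hedge Δ=0.4115, bond B=1.8464.
The time-0 hedge costs 61.9247, which is the no-arbitrage price.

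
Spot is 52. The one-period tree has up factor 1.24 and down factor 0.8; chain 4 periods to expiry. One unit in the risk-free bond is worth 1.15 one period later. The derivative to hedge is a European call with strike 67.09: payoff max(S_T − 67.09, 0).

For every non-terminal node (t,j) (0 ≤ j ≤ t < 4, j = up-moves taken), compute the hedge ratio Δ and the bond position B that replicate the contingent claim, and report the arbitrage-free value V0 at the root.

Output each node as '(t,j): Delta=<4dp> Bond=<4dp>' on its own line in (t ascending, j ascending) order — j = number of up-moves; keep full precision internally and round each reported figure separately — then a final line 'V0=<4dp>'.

(0,0): Delta=0.7674 Bond=-24.2416
(1,0): Delta=0.3196 Bond=-9.2479
(1,1): Delta=0.8417 Bond=-32.6683
(2,0): Delta=0.0000 Bond=0.0000
(2,1): Delta=0.3726 Bond=-13.3698
(2,2): Delta=0.9195 Bond=-43.7911
(3,0): Delta=0.0000 Bond=0.0000
(3,1): Delta=0.0000 Bond=0.0000
(3,2): Delta=0.4344 Bond=-19.3289
(3,3): Delta=1.0000 Bond=-58.3391
V0=15.6631

Under the risk-neutral measure, an up-move has probability p* = (R−d)/(u−d) = 0.7955 and values discount at R = 1.15.
At expiry t=4: V(4,0)=0.0000, V(4,1)=0.0000, V(4,2)=0.0000, V(4,3)=12.2256, V(4,4)=55.8491
(3,0): S=26.6240. Δ = (V_up−V_dn)/(S_up−S_dn) = (0.0000−0.0000)/(33.0138−21.2992) = 0.0000. V = [p*·0.0000 + (1−p*)·0.0000]/1.15 = 0.0000. B = V − Δ·S = 0.0000.
(3,1): S=41.2672. Δ = (V_up−V_dn)/(S_up−S_dn) = (0.0000−0.0000)/(51.1713−33.0138) = 0.0000. V = [p*·0.0000 + (1−p*)·0.0000]/1.15 = 0.0000. B = V − Δ·S = 0.0000.
(3,2): S=63.9642. Δ = (V_up−V_dn)/(S_up−S_dn) = (12.2256−0.0000)/(79.3156−51.1713) = 0.4344. V = [p*·12.2256 + (1−p*)·0.0000]/1.15 = 8.4564. B = V − Δ·S = -19.3289.
(3,3): S=99.1444. Δ = (V_up−V_dn)/(S_up−S_dn) = (55.8491−12.2256)/(122.9391−79.3156) = 1.0000. V = [p*·55.8491 + (1−p*)·12.2256]/1.15 = 40.8053. B = V − Δ·S = -58.3391.
(2,0): S=33.2800. Δ = (V_up−V_dn)/(S_up−S_dn) = (0.0000−0.0000)/(41.2672−26.6240) = 0.0000. V = [p*·0.0000 + (1−p*)·0.0000]/1.15 = 0.0000. B = V − Δ·S = 0.0000.
(2,1): S=51.5840. Δ = (V_up−V_dn)/(S_up−S_dn) = (8.4564−0.0000)/(63.9642−41.2672) = 0.3726. V = [p*·8.4564 + (1−p*)·0.0000]/1.15 = 5.8493. B = V − Δ·S = -13.3698.
(2,2): S=79.9552. Δ = (V_up−V_dn)/(S_up−S_dn) = (40.8053−8.4564)/(99.1444−63.9642) = 0.9195. V = [p*·40.8053 + (1−p*)·8.4564]/1.15 = 29.7291. B = V − Δ·S = -43.7911.
(1,0): S=41.6000. Δ = (V_up−V_dn)/(S_up−S_dn) = (5.8493−0.0000)/(51.5840−33.2800) = 0.3196. V = [p*·5.8493 + (1−p*)·0.0000]/1.15 = 4.0460. B = V − Δ·S = -9.2479.
(1,1): S=64.4800. Δ = (V_up−V_dn)/(S_up−S_dn) = (29.7291−5.8493)/(79.9552−51.5840) = 0.8417. V = [p*·29.7291 + (1−p*)·5.8493]/1.15 = 21.6040. B = V − Δ·S = -32.6683.
(0,0): S=52.0000. Δ = (V_up−V_dn)/(S_up−S_dn) = (21.6040−4.0460)/(64.4800−41.6000) = 0.7674. V = [p*·21.6040 + (1−p*)·4.0460]/1.15 = 15.6631. B = V − Δ·S = -24.2416.
The time-0 hedge costs 15.6631, which is the no-arbitrage price.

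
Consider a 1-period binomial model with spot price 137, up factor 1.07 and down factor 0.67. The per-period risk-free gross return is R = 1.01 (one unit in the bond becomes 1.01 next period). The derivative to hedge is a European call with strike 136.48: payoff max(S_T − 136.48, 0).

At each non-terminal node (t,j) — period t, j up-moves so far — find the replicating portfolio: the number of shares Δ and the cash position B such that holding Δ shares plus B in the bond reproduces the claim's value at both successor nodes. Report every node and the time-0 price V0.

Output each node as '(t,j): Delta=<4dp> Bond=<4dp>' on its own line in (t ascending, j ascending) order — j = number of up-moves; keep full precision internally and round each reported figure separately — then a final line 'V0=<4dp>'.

The replicating-portfolio and risk-neutral prices coincide; use p* = (1.01−0.67)/(1.07−0.67) = 0.8500 for the latter.
Terminal values V(1,·): V(1,0)=0.0000, V(1,1)=10.1100
(0,0): S=137.0000. Δ = (V_up−V_dn)/(S_up−S_dn) = (10.1100−0.0000)/(146.5900−91.7900) = 0.1845. V = [p*·10.1100 + (1−p*)·0.0000]/1.01 = 8.5084. B = V − Δ·S = -16.7666.
Self-financing check: at every node Δ·S+B equals the discounted successor values.

(0,0): Delta=0.1845 Bond=-16.7666
V0=8.5084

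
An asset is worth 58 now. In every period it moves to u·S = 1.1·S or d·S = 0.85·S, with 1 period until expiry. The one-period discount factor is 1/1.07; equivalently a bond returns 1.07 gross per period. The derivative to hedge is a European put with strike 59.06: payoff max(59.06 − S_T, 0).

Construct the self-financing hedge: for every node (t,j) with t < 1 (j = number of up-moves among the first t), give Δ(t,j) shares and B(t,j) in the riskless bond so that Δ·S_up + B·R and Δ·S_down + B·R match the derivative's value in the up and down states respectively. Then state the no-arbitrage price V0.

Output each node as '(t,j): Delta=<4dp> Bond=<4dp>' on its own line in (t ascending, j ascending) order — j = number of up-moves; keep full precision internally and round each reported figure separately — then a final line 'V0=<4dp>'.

Since d<R<u, set p* = (R−d)/(u−d) = 0.8800; price each node as the discounted p*-expectation of its children.
At expiry t=1: V(1,0)=9.7600, V(1,1)=0.0000
(0,0): S=58.0000. Δ = (V_up−V_dn)/(S_up−S_dn) = (0.0000−9.7600)/(63.8000−49.3000) = -0.6731. V = [p*·0.0000 + (1−p*)·9.7600]/1.07 = 1.0946. B = V − Δ·S = 40.1346.
The time-0 hedge costs 1.0946, which is the no-arbitrage price.

(0,0): Delta=-0.6731 Bond=40.1346
V0=1.0946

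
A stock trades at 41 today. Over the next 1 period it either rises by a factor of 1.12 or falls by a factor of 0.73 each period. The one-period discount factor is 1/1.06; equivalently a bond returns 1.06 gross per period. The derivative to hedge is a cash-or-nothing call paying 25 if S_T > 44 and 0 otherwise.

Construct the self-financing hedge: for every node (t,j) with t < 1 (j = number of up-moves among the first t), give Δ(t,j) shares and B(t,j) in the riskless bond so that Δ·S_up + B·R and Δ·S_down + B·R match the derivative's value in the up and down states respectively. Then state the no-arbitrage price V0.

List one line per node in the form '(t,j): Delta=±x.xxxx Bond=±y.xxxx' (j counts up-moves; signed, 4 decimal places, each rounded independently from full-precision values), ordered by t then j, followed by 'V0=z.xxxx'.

Risk-neutral probability p* = (R−d)/(u−d) = (1.06−0.73)/(1.12−0.73) = 0.8462.
At expiry t=1: V(1,0)=0.0000, V(1,1)=25.0000
  t=0,j=0: stock 41.0000 → up 45.9200 (V=25.0000), down 29.9300 (V=0.0000). Price 19.9565; hedge Δ=1.5635, bond B=-44.1461.
Check: Δ(0,0)·S0 + B(0,0) = 19.9565 = V0.

(0,0): Delta=1.5635 Bond=-44.1461
V0=19.9565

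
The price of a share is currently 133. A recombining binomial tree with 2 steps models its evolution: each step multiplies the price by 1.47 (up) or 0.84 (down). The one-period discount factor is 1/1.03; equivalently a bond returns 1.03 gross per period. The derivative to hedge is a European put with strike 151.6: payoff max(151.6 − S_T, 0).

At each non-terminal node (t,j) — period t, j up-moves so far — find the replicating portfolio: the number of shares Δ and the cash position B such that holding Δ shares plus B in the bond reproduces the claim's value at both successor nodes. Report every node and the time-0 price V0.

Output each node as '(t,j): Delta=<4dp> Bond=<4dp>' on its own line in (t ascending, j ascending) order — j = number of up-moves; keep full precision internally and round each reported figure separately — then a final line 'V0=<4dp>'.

(0,0): Delta=-0.4674 Bond=88.7167
(1,0): Delta=-0.8206 Bond=130.8370
(1,1): Delta=0.0000 Bond=0.0000
V0=26.5547

Under the risk-neutral measure, an up-move has probability p* = (R−d)/(u−d) = 0.3016 and values discount at R = 1.03.
Terminal payoffs: V(2,0)=57.7552, V(2,1)=0.0000, V(2,2)=0.0000
  t=1,j=0: stock 111.7200 → up 164.2284 (V=0.0000), down 93.8448 (V=57.7552). Price 39.1621; hedge Δ=-0.8206, bond B=130.8370.
  t=1,j=1: stock 195.5100 → up 287.3997 (V=0.0000), down 164.2284 (V=0.0000). Price 0.0000; hedge Δ=0.0000, bond B=0.0000.
  t=0,j=0: stock 133.0000 → up 195.5100 (V=0.0000), down 111.7200 (V=39.1621). Price 26.5547; hedge Δ=-0.4674, bond B=88.7167.
Check: Δ(0,0)·S0 + B(0,0) = 26.5547 = V0.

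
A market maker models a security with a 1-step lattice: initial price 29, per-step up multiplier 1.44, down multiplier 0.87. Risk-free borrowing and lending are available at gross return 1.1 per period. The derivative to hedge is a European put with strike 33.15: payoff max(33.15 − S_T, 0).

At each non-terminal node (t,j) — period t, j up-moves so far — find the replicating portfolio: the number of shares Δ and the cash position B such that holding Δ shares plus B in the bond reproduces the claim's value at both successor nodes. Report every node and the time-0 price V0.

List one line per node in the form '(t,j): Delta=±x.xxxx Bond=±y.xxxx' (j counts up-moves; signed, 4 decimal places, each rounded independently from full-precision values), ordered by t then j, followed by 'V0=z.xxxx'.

Since d<R<u, set p* = (R−d)/(u−d) = 0.4035; price each node as the discounted p*-expectation of its children.
Payoff layer (t=1): V(1,0)=7.9200, V(1,1)=0.0000
Node (0,0) S=29.0000: V=(p*·0.0000+(1−p*)·7.9200)/1.1=4.2947; Δ=(0.0000−7.9200)/(41.7600−25.2300)=-0.4791; B=V−Δ·S=18.1895
Self-financing check: at every node Δ·S+B equals the discounted successor values.

(0,0): Delta=-0.4791 Bond=18.1895
V0=4.2947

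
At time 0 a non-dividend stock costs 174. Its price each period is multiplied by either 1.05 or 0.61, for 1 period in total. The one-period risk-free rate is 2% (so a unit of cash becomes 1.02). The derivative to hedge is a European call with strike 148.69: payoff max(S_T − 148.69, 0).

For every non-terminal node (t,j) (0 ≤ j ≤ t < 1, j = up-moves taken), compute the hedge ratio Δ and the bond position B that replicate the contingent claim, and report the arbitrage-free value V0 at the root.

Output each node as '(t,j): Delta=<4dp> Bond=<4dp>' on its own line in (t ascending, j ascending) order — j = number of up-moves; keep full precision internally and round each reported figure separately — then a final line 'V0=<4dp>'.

(0,0): Delta=0.4442 Bond=-46.2257
V0=31.0697

The replicating-portfolio and risk-neutral prices coincide; use p* = (1.02−0.61)/(1.05−0.61) = 0.9318 for the latter.
Terminal payoffs: V(1,0)=0.0000, V(1,1)=34.0100
(0,0): S=174.0000. Δ = (V_up−V_dn)/(S_up−S_dn) = (34.0100−0.0000)/(182.7000−106.1400) = 0.4442. V = [p*·34.0100 + (1−p*)·0.0000]/1.02 = 31.0697. B = V − Δ·S = -46.2257.
Root portfolio cost Δ·174+B reproduces V0=31.0697.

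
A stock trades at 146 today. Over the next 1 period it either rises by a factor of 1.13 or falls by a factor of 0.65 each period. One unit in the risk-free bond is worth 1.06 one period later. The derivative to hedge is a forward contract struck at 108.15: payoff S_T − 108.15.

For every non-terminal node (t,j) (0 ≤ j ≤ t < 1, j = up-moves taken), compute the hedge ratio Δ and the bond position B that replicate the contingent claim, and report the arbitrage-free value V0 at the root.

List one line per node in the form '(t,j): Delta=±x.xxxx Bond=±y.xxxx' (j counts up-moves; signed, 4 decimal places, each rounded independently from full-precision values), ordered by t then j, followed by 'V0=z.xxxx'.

(0,0): Delta=1.0000 Bond=-102.0283
V0=43.9717

Risk-neutral probability p* = (R−d)/(u−d) = (1.06−0.65)/(1.13−0.65) = 0.8542.
Payoff layer (t=1): V(1,0)=-13.2500, V(1,1)=56.8300
Node (0,0) S=146.0000: V=(p*·56.8300+(1−p*)·-13.2500)/1.06=43.9717; Δ=(56.8300−-13.2500)/(164.9800−94.9000)=1.0000; B=V−Δ·S=-102.0283
Check: Δ(0,0)·S0 + B(0,0) = 43.9717 = V0.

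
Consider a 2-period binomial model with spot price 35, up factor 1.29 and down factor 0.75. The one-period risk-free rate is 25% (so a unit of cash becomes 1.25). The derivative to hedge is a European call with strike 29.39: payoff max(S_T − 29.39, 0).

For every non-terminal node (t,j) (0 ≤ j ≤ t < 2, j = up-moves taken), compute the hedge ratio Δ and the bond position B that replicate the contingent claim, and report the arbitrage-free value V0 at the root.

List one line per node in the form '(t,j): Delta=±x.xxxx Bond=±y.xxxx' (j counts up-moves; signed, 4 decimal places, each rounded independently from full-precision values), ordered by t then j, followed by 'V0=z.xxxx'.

No-arbitrage ⇒ martingale measure with p* = (R−d)/(u−d) = 0.9259.
At expiry t=2: V(2,0)=0.0000, V(2,1)=4.4725, V(2,2)=28.8535
Node (1,0) S=26.2500: V=(p*·4.4725+(1−p*)·0.0000)/1.25=3.3130; Δ=(4.4725−0.0000)/(33.8625−19.6875)=0.3155; B=V−Δ·S=-4.9694
Node (1,1) S=45.1500: V=(p*·28.8535+(1−p*)·4.4725)/1.25=21.6380; Δ=(28.8535−4.4725)/(58.2435−33.8625)=1.0000; B=V−Δ·S=-23.5120
Node (0,0) S=35.0000: V=(p*·21.6380+(1−p*)·3.3130)/1.25=16.2245; Δ=(21.6380−3.3130)/(45.1500−26.2500)=0.9696; B=V−Δ·S=-17.7108
Root portfolio cost Δ·35+B reproduces V0=16.2245.

(0,0): Delta=0.9696 Bond=-17.7108
(1,0): Delta=0.3155 Bond=-4.9694
(1,1): Delta=1.0000 Bond=-23.5120
V0=16.2245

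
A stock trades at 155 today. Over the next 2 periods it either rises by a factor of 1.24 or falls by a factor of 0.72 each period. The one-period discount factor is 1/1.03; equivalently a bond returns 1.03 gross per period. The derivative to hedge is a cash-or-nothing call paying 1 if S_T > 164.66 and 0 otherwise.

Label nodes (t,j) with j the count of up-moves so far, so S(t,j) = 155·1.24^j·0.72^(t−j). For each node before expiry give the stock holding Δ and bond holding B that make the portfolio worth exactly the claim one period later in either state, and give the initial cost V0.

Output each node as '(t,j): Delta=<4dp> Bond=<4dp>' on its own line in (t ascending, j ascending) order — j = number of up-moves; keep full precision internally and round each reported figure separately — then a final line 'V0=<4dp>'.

(0,0): Delta=0.0072 Bond=-0.7781
(1,0): Delta=0.0000 Bond=0.0000
(1,1): Delta=0.0100 Bond=-1.3443
V0=0.3350

Since d<R<u, set p* = (R−d)/(u−d) = 0.5962; price each node as the discounted p*-expectation of its children.
Payoff layer (t=2): V(2,0)=0.0000, V(2,1)=0.0000, V(2,2)=1.0000
Node (1,0) S=111.6000: V=(p*·0.0000+(1−p*)·0.0000)/1.03=0.0000; Δ=(0.0000−0.0000)/(138.3840−80.3520)=0.0000; B=V−Δ·S=0.0000
Node (1,1) S=192.2000: V=(p*·1.0000+(1−p*)·0.0000)/1.03=0.5788; Δ=(1.0000−0.0000)/(238.3280−138.3840)=0.0100; B=V−Δ·S=-1.3443
Node (0,0) S=155.0000: V=(p*·0.5788+(1−p*)·0.0000)/1.03=0.3350; Δ=(0.5788−0.0000)/(192.2000−111.6000)=0.0072; B=V−Δ·S=-0.7781
Check: Δ(0,0)·S0 + B(0,0) = 0.3350 = V0.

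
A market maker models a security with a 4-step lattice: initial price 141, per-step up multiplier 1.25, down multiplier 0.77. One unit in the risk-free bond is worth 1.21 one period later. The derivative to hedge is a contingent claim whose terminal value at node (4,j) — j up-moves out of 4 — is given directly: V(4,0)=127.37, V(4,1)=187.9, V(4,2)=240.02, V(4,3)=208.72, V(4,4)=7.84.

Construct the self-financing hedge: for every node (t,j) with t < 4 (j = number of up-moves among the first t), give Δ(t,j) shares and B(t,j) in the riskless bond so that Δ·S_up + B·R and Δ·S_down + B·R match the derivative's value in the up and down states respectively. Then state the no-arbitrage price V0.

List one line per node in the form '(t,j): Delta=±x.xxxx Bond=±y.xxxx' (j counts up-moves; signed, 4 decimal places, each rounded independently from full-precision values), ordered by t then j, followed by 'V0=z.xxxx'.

(0,0): Delta=-1.3367 Bond=220.1709
(1,0): Delta=-0.2348 Bond=146.7732
(1,1): Delta=-1.3984 Bond=277.2826
(2,0): Delta=1.0879 Bond=67.0189
(2,1): Delta=-0.3089 Bond=187.6480
(2,2): Delta=-1.4595 Bond=348.9542
(3,0): Delta=1.9590 Bond=25.0164
(3,1): Delta=1.0391 Bond=86.1908
(3,2): Delta=-0.3844 Bond=239.8598
(3,3): Delta=-1.5197 Bond=438.8140
V0=31.6913

Risk-neutral probability p* = (R−d)/(u−d) = (1.21−0.77)/(1.25−0.77) = 0.9167.
Terminal payoffs: V(4,0)=127.3700, V(4,1)=187.9000, V(4,2)=240.0200, V(4,3)=208.7200, V(4,4)=7.8400
(3,0): S=64.3712. Δ = (V_up−V_dn)/(S_up−S_dn) = (187.9000−127.3700)/(80.4639−49.5658) = 1.9590. V = [p*·187.9000 + (1−p*)·127.3700]/1.21 = 151.1205. B = V − Δ·S = 25.0164.
(3,1): S=104.4986. Δ = (V_up−V_dn)/(S_up−S_dn) = (240.0200−187.9000)/(130.6233−80.4639) = 1.0391. V = [p*·240.0200 + (1−p*)·187.9000]/1.21 = 194.7741. B = V − Δ·S = 86.1908.
(3,2): S=169.6406. Δ = (V_up−V_dn)/(S_up−S_dn) = (208.7200−240.0200)/(212.0508−130.6233) = -0.3844. V = [p*·208.7200 + (1−p*)·240.0200]/1.21 = 174.6515. B = V − Δ·S = 239.8598.
(3,3): S=275.3906. Δ = (V_up−V_dn)/(S_up−S_dn) = (7.8400−208.7200)/(344.2383−212.0508) = -1.5197. V = [p*·7.8400 + (1−p*)·208.7200]/1.21 = 20.3140. B = V − Δ·S = 438.8140.
(2,0): S=83.5989. Δ = (V_up−V_dn)/(S_up−S_dn) = (194.7741−151.1205)/(104.4986−64.3712) = 1.0879. V = [p*·194.7741 + (1−p*)·151.1205]/1.21 = 157.9639. B = V − Δ·S = 67.0189.
(2,1): S=135.7125. Δ = (V_up−V_dn)/(S_up−S_dn) = (174.6515−194.7741)/(169.6406−104.4986) = -0.3089. V = [p*·174.6515 + (1−p*)·194.7741]/1.21 = 145.7259. B = V − Δ·S = 187.6480.
(2,2): S=220.3125. Δ = (V_up−V_dn)/(S_up−S_dn) = (20.3140−174.6515)/(275.3906−169.6406) = -1.4595. V = [p*·20.3140 + (1−p*)·174.6515]/1.21 = 27.4178. B = V − Δ·S = 348.9542.
(1,0): S=108.5700. Δ = (V_up−V_dn)/(S_up−S_dn) = (145.7259−157.9639)/(135.7125−83.5989) = -0.2348. V = [p*·145.7259 + (1−p*)·157.9639]/1.21 = 121.2775. B = V − Δ·S = 146.7732.
(1,1): S=176.2500. Δ = (V_up−V_dn)/(S_up−S_dn) = (27.4178−145.7259)/(220.3125−135.7125) = -1.3984. V = [p*·27.4178 + (1−p*)·145.7259]/1.21 = 30.8073. B = V − Δ·S = 277.2826.
(0,0): S=141.0000. Δ = (V_up−V_dn)/(S_up−S_dn) = (30.8073−121.2775)/(176.2500−108.5700) = -1.3367. V = [p*·30.8073 + (1−p*)·121.2775]/1.21 = 31.6913. B = V − Δ·S = 220.1709.
Self-financing check: at every node Δ·S+B equals the discounted successor values.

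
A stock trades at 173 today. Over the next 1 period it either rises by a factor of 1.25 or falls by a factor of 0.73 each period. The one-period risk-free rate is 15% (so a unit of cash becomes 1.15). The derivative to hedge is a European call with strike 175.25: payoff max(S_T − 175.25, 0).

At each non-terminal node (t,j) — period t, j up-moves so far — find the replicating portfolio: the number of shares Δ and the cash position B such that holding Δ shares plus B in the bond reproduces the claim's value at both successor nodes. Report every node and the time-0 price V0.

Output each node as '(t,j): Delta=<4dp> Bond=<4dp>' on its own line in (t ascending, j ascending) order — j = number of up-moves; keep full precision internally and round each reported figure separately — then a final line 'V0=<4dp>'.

Since d<R<u, set p* = (R−d)/(u−d) = 0.8077; price each node as the discounted p*-expectation of its children.
Terminal values V(1,·): V(1,0)=0.0000, V(1,1)=41.0000
  t=0,j=0: stock 173.0000 → up 216.2500 (V=41.0000), down 126.2900 (V=0.0000). Price 28.7960; hedge Δ=0.4558, bond B=-50.0502.
Root portfolio cost Δ·173+B reproduces V0=28.7960.

(0,0): Delta=0.4558 Bond=-50.0502
V0=28.7960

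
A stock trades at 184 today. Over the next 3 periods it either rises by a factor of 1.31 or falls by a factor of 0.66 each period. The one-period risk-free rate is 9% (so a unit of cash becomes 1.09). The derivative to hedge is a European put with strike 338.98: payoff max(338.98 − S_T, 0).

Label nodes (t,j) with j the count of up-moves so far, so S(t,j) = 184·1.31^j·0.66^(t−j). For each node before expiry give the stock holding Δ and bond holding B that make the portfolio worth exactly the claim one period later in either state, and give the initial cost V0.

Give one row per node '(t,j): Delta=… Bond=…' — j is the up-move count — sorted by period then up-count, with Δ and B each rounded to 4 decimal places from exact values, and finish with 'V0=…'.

(0,0): Delta=-0.7700 Bond=236.1335
(1,0): Delta=-1.0000 Bond=285.3127
(1,1): Delta=-0.7108 Bond=243.0972
(2,0): Delta=-1.0000 Bond=310.9908
(2,1): Delta=-1.0000 Bond=310.9908
(2,2): Delta=-0.6362 Bond=241.4335
V0=94.4474

The replicating-portfolio and risk-neutral prices coincide; use p* = (1.09−0.66)/(1.31−0.66) = 0.6615 for the latter.
Payoff layer (t=3): V(3,0)=286.0807, V(3,1)=233.9830, V(3,2)=130.5768, V(3,3)=0.0000
(2,0): S=80.1504. Δ = (V_up−V_dn)/(S_up−S_dn) = (233.9830−286.0807)/(104.9970−52.8993) = -1.0000. V = [p*·233.9830 + (1−p*)·286.0807]/1.09 = 230.8404. B = V − Δ·S = 310.9908.
(2,1): S=159.0864. Δ = (V_up−V_dn)/(S_up−S_dn) = (130.5768−233.9830)/(208.4032−104.9970) = -1.0000. V = [p*·130.5768 + (1−p*)·233.9830]/1.09 = 151.9044. B = V − Δ·S = 310.9908.
(2,2): S=315.7624. Δ = (V_up−V_dn)/(S_up−S_dn) = (0.0000−130.5768)/(413.6487−208.4032) = -0.6362. V = [p*·0.0000 + (1−p*)·130.5768]/1.09 = 40.5461. B = V − Δ·S = 241.4335.
(1,0): S=121.4400. Δ = (V_up−V_dn)/(S_up−S_dn) = (151.9044−230.8404)/(159.0864−80.1504) = -1.0000. V = [p*·151.9044 + (1−p*)·230.8404]/1.09 = 163.8727. B = V − Δ·S = 285.3127.
(1,1): S=241.0400. Δ = (V_up−V_dn)/(S_up−S_dn) = (40.5461−151.9044)/(315.7624−159.0864) = -0.7108. V = [p*·40.5461 + (1−p*)·151.9044]/1.09 = 71.7767. B = V − Δ·S = 243.0972.
(0,0): S=184.0000. Δ = (V_up−V_dn)/(S_up−S_dn) = (71.7767−163.8727)/(241.0400−121.4400) = -0.7700. V = [p*·71.7767 + (1−p*)·163.8727]/1.09 = 94.4474. B = V − Δ·S = 236.1335.
Each (Δ,B) replicates both successor values, so the strategy is self-financing and V0 is arbitrage-free.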